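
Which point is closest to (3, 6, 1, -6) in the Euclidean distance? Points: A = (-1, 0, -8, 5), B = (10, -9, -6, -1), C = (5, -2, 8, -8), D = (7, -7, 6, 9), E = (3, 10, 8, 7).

Distances: d(A) ≈ 15.9374, d(B) ≈ 18.6548, d(C) = 11, d(D) ≈ 20.8567, d(E) ≈ 15.2971. Nearest: C = (5, -2, 8, -8) with distance 11.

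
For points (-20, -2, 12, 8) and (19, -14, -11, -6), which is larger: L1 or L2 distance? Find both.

L1 = |-20 - 19| + |-2 - (-14)| + |12 - (-11)| + |8 - (-6)| = 39 + 12 + 23 + 14 = 88
L2 = √(39² + 12² + 23² + 14²) = √2390 ≈ 48.8876
L1 ≥ L2 always (equality iff movement is along one axis); L1 > L2 here.
Ratio L1/L2 = 88/√2390 ≈ 1.8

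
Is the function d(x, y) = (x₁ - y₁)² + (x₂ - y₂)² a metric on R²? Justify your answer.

No. The squared Euclidean distance fails the triangle inequality. Counterexample: x = (0, 0), y = (3, 4), z = (6, 8). d(x,z) = 6² + 8² = 100, but d(x,y) + d(y,z) = (3² + 4²) + (3² + 4²) = 25 + 25 = 50. Since 100 > 50, the triangle inequality is violated. (Note: √d, the ordinary Euclidean distance, IS a metric.)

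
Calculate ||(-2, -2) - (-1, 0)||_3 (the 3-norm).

(Σ|x_i - y_i|^3)^(1/3) = (|-2 - (-1)|^3 + |-2 - 0|^3)^(1/3)
= (1^3 + 2^3)^(1/3) = (1 + 8)^(1/3) = (9)^(1/3) ≈ 2.0801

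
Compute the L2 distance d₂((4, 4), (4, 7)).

√(Σ(x_i - y_i)²) = √((4 - 4)² + (4 - 7)²)
= √(0² + (-3)²) = √(0 + 9) = √9 = 3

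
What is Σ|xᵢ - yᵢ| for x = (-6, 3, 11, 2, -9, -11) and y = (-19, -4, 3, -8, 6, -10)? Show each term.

Σ|x_i - y_i| = |-6 - (-19)| + |3 - (-4)| + |11 - 3| + |2 - (-8)| + |-9 - 6| + |-11 - (-10)| = 13 + 7 + 8 + 10 + 15 + 1 = 54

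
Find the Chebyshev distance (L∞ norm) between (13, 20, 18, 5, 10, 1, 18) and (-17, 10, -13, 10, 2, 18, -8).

max(|x_i - y_i|) = max(|13 - (-17)|, |20 - 10|, |18 - (-13)|, |5 - 10|, |10 - 2|, |1 - 18|, |18 - (-8)|) = max(30, 10, 31, 5, 8, 17, 26) = 31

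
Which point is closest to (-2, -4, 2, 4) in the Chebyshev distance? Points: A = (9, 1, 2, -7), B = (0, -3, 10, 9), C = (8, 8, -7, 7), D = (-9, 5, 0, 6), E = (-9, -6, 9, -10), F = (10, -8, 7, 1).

Distances: d(A) = 11, d(B) = 8, d(C) = 12, d(D) = 9, d(E) = 14, d(F) = 12. Nearest: B = (0, -3, 10, 9) with distance 8.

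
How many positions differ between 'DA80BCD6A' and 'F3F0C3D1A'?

Differing positions: 1, 2, 3, 5, 6, 8. Hamming distance = 6.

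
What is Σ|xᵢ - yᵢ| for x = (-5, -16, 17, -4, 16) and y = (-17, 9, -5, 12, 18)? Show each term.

Σ|x_i - y_i| = |-5 - (-17)| + |-16 - 9| + |17 - (-5)| + |-4 - 12| + |16 - 18| = 12 + 25 + 22 + 16 + 2 = 77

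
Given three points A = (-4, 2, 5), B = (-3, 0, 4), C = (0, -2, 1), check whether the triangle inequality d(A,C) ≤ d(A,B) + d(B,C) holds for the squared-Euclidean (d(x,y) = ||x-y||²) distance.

d(A,B) = 1² + 2² + 1² = 6, d(B,C) = 3² + 2² + 3² = 22, d(A,C) = 4² + 4² + 4² = 48.
d(A,C) = 48 > 6 + 22 = 28. Triangle inequality is VIOLATED. (Squared-Euclidean is not a metric — this is a counterexample.)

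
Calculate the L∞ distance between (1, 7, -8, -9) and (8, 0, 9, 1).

max(|x_i - y_i|) = max(|1 - 8|, |7 - 0|, |-8 - 9|, |-9 - 1|) = max(7, 7, 17, 10) = 17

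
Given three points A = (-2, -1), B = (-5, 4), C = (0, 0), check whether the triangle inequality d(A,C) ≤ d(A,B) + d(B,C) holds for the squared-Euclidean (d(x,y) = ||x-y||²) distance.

d(A,B) = 3² + 5² = 34, d(B,C) = 5² + 4² = 41, d(A,C) = 2² + 1² = 5.
d(A,C) = 5 ≤ 34 + 41 = 75. Triangle inequality is satisfied.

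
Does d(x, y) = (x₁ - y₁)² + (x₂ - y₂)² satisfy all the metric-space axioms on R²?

No. The squared Euclidean distance fails the triangle inequality. Counterexample: x = (0, 0), y = (4, 4), z = (8, 8). d(x,z) = 8² + 8² = 128, but d(x,y) + d(y,z) = (4² + 4²) + (4² + 4²) = 32 + 32 = 64. Since 128 > 64, the triangle inequality is violated. (Note: √d, the ordinary Euclidean distance, IS a metric.)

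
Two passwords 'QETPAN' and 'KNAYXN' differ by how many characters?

Differing positions: 1, 2, 3, 4, 5. Hamming distance = 5.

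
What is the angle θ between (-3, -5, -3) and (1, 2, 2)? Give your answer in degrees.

With u = (-3, -5, -3), v = (1, 2, 2):
u·v = (-3)·1 + (-5)·2 + (-3)·2 = (-3) + (-10) + (-6) = -19.
|u| = √((-3)² + (-5)² + (-3)²) = √43, |v| = √(1² + 2² + 2²) = √9, so |u||v| = √(43·9) = √387.
cos θ = (u·v)/(|u||v|) = -19/√387 ≈ -0.965824
θ = arccos(-0.965824) ≈ 164.98°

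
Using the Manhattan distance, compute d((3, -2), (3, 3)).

Σ|x_i - y_i| = |3 - 3| + |-2 - 3| = 0 + 5 = 5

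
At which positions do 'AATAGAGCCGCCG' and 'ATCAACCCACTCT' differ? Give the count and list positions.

Differing positions: 2, 3, 5, 6, 7, 9, 10, 11, 13. Hamming distance = 9.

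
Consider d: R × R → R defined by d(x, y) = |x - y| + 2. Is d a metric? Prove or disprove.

No. d fails identity of indiscernibles (specifically d(x,x) = 0): d(-8, -8) = |-8 - (-8)| + 2 = 0 + 2 = 2 ≠ 0.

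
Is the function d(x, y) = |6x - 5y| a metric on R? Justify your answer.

No. d fails symmetry: d(8, 6) = |6·8 - 5·6| = |18| = 18, but d(6, 8) = |6·6 - 5·8| = |-4| = 4. Since 18 ≠ 4, d(x,y) ≠ d(y,x) in general.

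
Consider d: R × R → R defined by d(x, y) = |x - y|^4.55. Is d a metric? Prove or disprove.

No. d(x,y) = |x-y|^4.55 fails the triangle inequality since p = 4.55 > 1. Counterexample: x = 1, y = 11, z = 12. d(x,z) = |1 - 12|^4.55 = 11^4.55 ≈ 54744.024, but d(x,y) + d(y,z) = 10^4.55 + 1^4.55 ≈ 35481.3389 + 1 = 35482.3389. Since 54744.024 > 35482.3389, the triangle inequality is violated.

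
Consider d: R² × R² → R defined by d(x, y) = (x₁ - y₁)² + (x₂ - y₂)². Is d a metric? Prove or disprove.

No. The squared Euclidean distance fails the triangle inequality. Counterexample: x = (0, 0), y = (2, 3), z = (4, 6). d(x,z) = 4² + 6² = 52, but d(x,y) + d(y,z) = (2² + 3²) + (2² + 3²) = 13 + 13 = 26. Since 52 > 26, the triangle inequality is violated. (Note: √d, the ordinary Euclidean distance, IS a metric.)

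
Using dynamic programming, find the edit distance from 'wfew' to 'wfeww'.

Let D[i][j] be the edit distance between the first i characters of 'wfew' and the first j characters of 'wfeww', with D[i][0] = i, D[0][j] = j, and D[i][j] = D[i-1][j-1] if the characters match, else 1 + min(D[i-1][j], D[i][j-1], D[i-1][j-1]). Filling the table (rows: prefixes of 'wfew', columns: prefixes of 'wfeww'):
     ε  w  f  e  w  w
  ε  0  1  2  3  4  5
  w  1  0  1  2  3  4
  f  2  1  0  1  2  3
  e  3  2  1  0  1  2
  w  4  3  2  1  0  1
The bottom-right entry gives D[4][5] = 1, so no sequence of fewer than 1 edit works. Backtracking through the table gives one optimal edit sequence (1 edit):
  wfew → wfeww (ins w @4)
Edit distance = 1.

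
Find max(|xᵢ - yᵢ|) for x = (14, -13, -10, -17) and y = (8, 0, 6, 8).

max(|x_i - y_i|) = max(|14 - 8|, |-13 - 0|, |-10 - 6|, |-17 - 8|) = max(6, 13, 16, 25) = 25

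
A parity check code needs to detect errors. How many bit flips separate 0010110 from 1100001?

Differing positions: 1, 2, 3, 5, 6, 7. Hamming distance = 6.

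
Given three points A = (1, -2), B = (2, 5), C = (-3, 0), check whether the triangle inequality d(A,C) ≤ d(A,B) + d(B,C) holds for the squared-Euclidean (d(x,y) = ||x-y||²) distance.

d(A,B) = 1² + 7² = 50, d(B,C) = 5² + 5² = 50, d(A,C) = 4² + 2² = 20.
d(A,C) = 20 ≤ 50 + 50 = 100. Triangle inequality is satisfied.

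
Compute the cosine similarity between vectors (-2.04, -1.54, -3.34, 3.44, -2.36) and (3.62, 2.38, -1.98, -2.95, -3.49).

With u = (-2.04, -1.54, -3.34, 3.44, -2.36), v = (3.62, 2.38, -1.98, -2.95, -3.49):
u·v = (-2.04)·3.62 + (-1.54)·2.38 + (-3.34)·(-1.98) + 3.44·(-2.95) + (-2.36)·(-3.49) = (-7.3848) + (-3.6652) + 6.6132 + (-10.148) + 8.2364 = -6.3484.
|u| = √((-2.04)² + (-1.54)² + (-3.34)² + 3.44² + (-2.36)²) = √(4.1616 + 2.3716 + 11.1556 + 11.8336 + 5.5696) = √35.092, |v| = √(3.62² + 2.38² + (-1.98)² + (-2.95)² + (-3.49)²) = √(13.1044 + 5.6644 + 3.9204 + 8.7025 + 12.1801) = √43.5718.
cos θ = (u·v)/(|u||v|) = -6.3484/(√35.092·√43.5718) ≈ -0.1624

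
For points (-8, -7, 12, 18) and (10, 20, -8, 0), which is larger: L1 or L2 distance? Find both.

L1 = |-8 - 10| + |-7 - 20| + |12 - (-8)| + |18 - 0| = 18 + 27 + 20 + 18 = 83
L2 = √(18² + 27² + 20² + 18²) = √1777 ≈ 42.1545
L1 ≥ L2 always (equality iff movement is along one axis); L1 > L2 here.
Ratio L1/L2 = 83/√1777 ≈ 1.9689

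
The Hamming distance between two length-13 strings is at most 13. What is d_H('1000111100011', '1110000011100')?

Differing positions: 2, 3, 5, 6, 7, 8, 9, 10, 11, 12, 13. Hamming distance = 11. The maximum possible Hamming distance for length-13 strings is 13, so d_H/13 = 11/13 ≈ 0.8462.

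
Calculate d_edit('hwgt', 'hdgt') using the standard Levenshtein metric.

Let D[i][j] be the edit distance between the first i characters of 'hwgt' and the first j characters of 'hdgt', with D[i][0] = i, D[0][j] = j, and D[i][j] = D[i-1][j-1] if the characters match, else 1 + min(D[i-1][j], D[i][j-1], D[i-1][j-1]). Filling the table (rows: prefixes of 'hwgt', columns: prefixes of 'hdgt'):
     ε  h  d  g  t
  ε  0  1  2  3  4
  h  1  0  1  2  3
  w  2  1  1  2  3
  g  3  2  2  1  2
  t  4  3  3  2  1
The bottom-right entry gives D[4][4] = 1, so no sequence of fewer than 1 edit works. Backtracking through the table gives one optimal edit sequence (1 edit):
  hwgt → hdgt (sub w→d @2)
Edit distance = 1.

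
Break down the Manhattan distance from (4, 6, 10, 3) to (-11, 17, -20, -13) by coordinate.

Σ|x_i - y_i| = |4 - (-11)| + |6 - 17| + |10 - (-20)| + |3 - (-13)| = 15 + 11 + 30 + 16 = 72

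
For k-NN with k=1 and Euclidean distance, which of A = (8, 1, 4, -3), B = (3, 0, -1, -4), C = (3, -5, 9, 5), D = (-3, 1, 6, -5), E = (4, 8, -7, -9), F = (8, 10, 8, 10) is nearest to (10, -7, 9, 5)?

Distances: d(A) ≈ 12.53, d(B) ≈ 16.7033, d(C) ≈ 7.2801, d(D) ≈ 18.4932, d(E) ≈ 26.7021, d(F) ≈ 17.8606. Nearest: C = (3, -5, 9, 5) with distance 7.2801.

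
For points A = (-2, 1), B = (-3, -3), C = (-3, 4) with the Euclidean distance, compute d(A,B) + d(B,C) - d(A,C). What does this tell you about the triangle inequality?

d(A,B) = √(1² + 4²) = √17 ≈ 4.1231, d(B,C) = √(0² + 7²) = √49 = 7, d(A,C) = √(1² + 3²) = √10 ≈ 3.1623.
d(A,B) + d(B,C) - d(A,C) = 4.1231 + 7 - 3.1623 = 11.1231 - 3.1623 = 7.9608 (to 4 decimal places). This is ≥ 0, so the triangle inequality holds for these points.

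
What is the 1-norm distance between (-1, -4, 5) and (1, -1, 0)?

Σ|x_i - y_i| = |-1 - 1| + |-4 - (-1)| + |5 - 0| = 2 + 3 + 5 = 10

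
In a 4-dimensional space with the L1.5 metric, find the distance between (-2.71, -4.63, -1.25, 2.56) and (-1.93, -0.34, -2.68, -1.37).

(Σ|x_i - y_i|^1.5)^(1/1.5) = (|-2.71 - (-1.93)|^1.5 + |-4.63 - (-0.34)|^1.5 + |-1.25 - (-2.68)|^1.5 + |2.56 - (-1.37)|^1.5)^(1/1.5)
= (0.78^1.5 + 4.29^1.5 + 1.43^1.5 + 3.93^1.5)^(1/1.5) ≈ (0.6889 + 8.8856 + 1.71 + 7.7909)^(1/1.5) = (19.0754)^(1/1.5) ≈ 7.1392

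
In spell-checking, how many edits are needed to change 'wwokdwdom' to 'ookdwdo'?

Let D[i][j] be the edit distance between the first i characters of 'wwokdwdom' and the first j characters of 'ookdwdo', with D[i][0] = i, D[0][j] = j, and D[i][j] = D[i-1][j-1] if the characters match, else 1 + min(D[i-1][j], D[i][j-1], D[i-1][j-1]). Filling the table (rows: prefixes of 'wwokdwdom', columns: prefixes of 'ookdwdo'):
     ε  o  o  k  d  w  d  o
  ε  0  1  2  3  4  5  6  7
  w  1  1  2  3  4  4  5  6
  w  2  2  2  3  4  4  5  6
  o  3  2  2  3  4  5  5  5
  k  4  3  3  2  3  4  5  6
  d  5  4  4  3  2  3  4  5
  w  6  5  5  4  3  2  3  4
  d  7  6  6  5  4  3  2  3
  o  8  7  6  6  5  4  3  2
  m  9  8  7  7  6  5  4  3
The bottom-right entry gives D[9][7] = 3, so no sequence of fewer than 3 edits works. Backtracking through the table gives one optimal edit sequence (3 edits):
  wwokdwdom → wokdwdom (del w @1)
  wokdwdom → ookdwdom (sub w→o @1)
  ookdwdom → ookdwdo (del m @8)
Edit distance = 3.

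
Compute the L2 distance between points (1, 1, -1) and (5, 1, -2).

(Σ|x_i - y_i|^2)^(1/2) = (|1 - 5|^2 + |1 - 1|^2 + |-1 - (-2)|^2)^(1/2)
= (4^2 + 0^2 + 1^2)^(1/2) = (16 + 0 + 1)^(1/2) = (17)^(1/2) ≈ 4.1231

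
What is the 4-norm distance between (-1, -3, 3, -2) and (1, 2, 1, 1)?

(Σ|x_i - y_i|^4)^(1/4) = (|-1 - 1|^4 + |-3 - 2|^4 + |3 - 1|^4 + |-2 - 1|^4)^(1/4)
= (2^4 + 5^4 + 2^4 + 3^4)^(1/4) = (16 + 625 + 16 + 81)^(1/4) = (738)^(1/4) ≈ 5.2121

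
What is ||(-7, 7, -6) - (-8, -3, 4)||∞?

max(|x_i - y_i|) = max(|-7 - (-8)|, |7 - (-3)|, |-6 - 4|) = max(1, 10, 10) = 10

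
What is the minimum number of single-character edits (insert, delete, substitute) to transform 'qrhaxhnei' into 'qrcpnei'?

Let D[i][j] be the edit distance between the first i characters of 'qrhaxhnei' and the first j characters of 'qrcpnei', with D[i][0] = i, D[0][j] = j, and D[i][j] = D[i-1][j-1] if the characters match, else 1 + min(D[i-1][j], D[i][j-1], D[i-1][j-1]). Filling the table (rows: prefixes of 'qrhaxhnei', columns: prefixes of 'qrcpnei'):
     ε  q  r  c  p  n  e  i
  ε  0  1  2  3  4  5  6  7
  q  1  0  1  2  3  4  5  6
  r  2  1  0  1  2  3  4  5
  h  3  2  1  1  2  3  4  5
  a  4  3  2  2  2  3  4  5
  x  5  4  3  3  3  3  4  5
  h  6  5  4  4  4  4  4  5
  n  7  6  5  5  5  4  5  5
  e  8  7  6  6  6  5  4  5
  i  9  8  7  7  7  6  5  4
The bottom-right entry gives D[9][7] = 4, so no sequence of fewer than 4 edits works. Backtracking through the table gives one optimal edit sequence (4 edits):
  qrhaxhnei → qraxhnei (del h @3)
  qraxhnei → qrxhnei (del a @3)
  qrxhnei → qrchnei (sub x→c @3)
  qrchnei → qrcpnei (sub h→p @4)
Edit distance = 4.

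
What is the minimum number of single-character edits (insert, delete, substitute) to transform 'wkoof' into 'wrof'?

Let D[i][j] be the edit distance between the first i characters of 'wkoof' and the first j characters of 'wrof', with D[i][0] = i, D[0][j] = j, and D[i][j] = D[i-1][j-1] if the characters match, else 1 + min(D[i-1][j], D[i][j-1], D[i-1][j-1]). Filling the table (rows: prefixes of 'wkoof', columns: prefixes of 'wrof'):
     ε  w  r  o  f
  ε  0  1  2  3  4
  w  1  0  1  2  3
  k  2  1  1  2  3
  o  3  2  2  1  2
  o  4  3  3  2  2
  f  5  4  4  3  2
The bottom-right entry gives D[5][4] = 2, so no sequence of fewer than 2 edits works. Backtracking through the table gives one optimal edit sequence (2 edits):
  wkoof → woof (del k @2)
  woof → wrof (sub o→r @2)
Edit distance = 2.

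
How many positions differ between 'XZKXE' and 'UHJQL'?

Differing positions: 1, 2, 3, 4, 5. Hamming distance = 5.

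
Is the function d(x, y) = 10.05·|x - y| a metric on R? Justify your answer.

Yes. Since |x - y| is a metric on R and 10.05 > 0, the positive scalar multiple 10.05·|x - y| is also a metric: scaling by a positive constant preserves non-negativity, identity (d=0 ⟺ |x-y|=0 ⟺ x=y), symmetry, and the triangle inequality.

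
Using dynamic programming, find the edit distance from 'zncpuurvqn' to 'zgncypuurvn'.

Let D[i][j] be the edit distance between the first i characters of 'zncpuurvqn' and the first j characters of 'zgncypuurvn', with D[i][0] = i, D[0][j] = j, and D[i][j] = D[i-1][j-1] if the characters match, else 1 + min(D[i-1][j], D[i][j-1], D[i-1][j-1]). Filling the table (rows: prefixes of 'zncpuurvqn', columns: prefixes of 'zgncypuurvn'):
     ε  z  g  n  c  y  p  u  u  r  v  n
  ε  0  1  2  3  4  5  6  7  8  9 10 11
  z  1  0  1  2  3  4  5  6  7  8  9 10
  n  2  1  1  1  2  3  4  5  6  7  8  9
  c  3  2  2  2  1  2  3  4  5  6  7  8
  p  4  3  3  3  2  2  2  3  4  5  6  7
  u  5  4  4  4  3  3  3  2  3  4  5  6
  u  6  5  5  5  4  4  4  3  2  3  4  5
  r  7  6  6  6  5  5  5  4  3  2  3  4
  v  8  7  7  7  6  6  6  5  4  3  2  3
  q  9  8  8  8  7  7  7  6  5  4  3  3
  n 10  9  9  8  8  8  8  7  6  5  4  3
The bottom-right entry gives D[10][11] = 3, so no sequence of fewer than 3 edits works. Backtracking through the table gives one optimal edit sequence (3 edits):
  zncpuurvqn → zgncpuurvqn (ins g @2)
  zgncpuurvqn → zgncypuurvqn (ins y @5)
  zgncypuurvqn → zgncypuurvn (del q @11)
Edit distance = 3.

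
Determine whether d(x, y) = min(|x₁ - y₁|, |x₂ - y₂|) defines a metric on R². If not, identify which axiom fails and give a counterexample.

No. d fails identity of indiscernibles: take x = (2, 0) and y = (2, 8). Then d(x,y) = min(|2 - 2|, |0 - 8|) = min(0, 8) = 0, yet x ≠ y.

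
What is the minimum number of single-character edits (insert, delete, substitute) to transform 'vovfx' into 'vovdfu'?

Let D[i][j] be the edit distance between the first i characters of 'vovfx' and the first j characters of 'vovdfu', with D[i][0] = i, D[0][j] = j, and D[i][j] = D[i-1][j-1] if the characters match, else 1 + min(D[i-1][j], D[i][j-1], D[i-1][j-1]). Filling the table (rows: prefixes of 'vovfx', columns: prefixes of 'vovdfu'):
     ε  v  o  v  d  f  u
  ε  0  1  2  3  4  5  6
  v  1  0  1  2  3  4  5
  o  2  1  0  1  2  3  4
  v  3  2  1  0  1  2  3
  f  4  3  2  1  1  1  2
  x  5  4  3  2  2  2  2
The bottom-right entry gives D[5][6] = 2, so no sequence of fewer than 2 edits works. Backtracking through the table gives one optimal edit sequence (2 edits):
  vovfx → vovdfx (ins d @4)
  vovdfx → vovdfu (sub x→u @6)
Edit distance = 2.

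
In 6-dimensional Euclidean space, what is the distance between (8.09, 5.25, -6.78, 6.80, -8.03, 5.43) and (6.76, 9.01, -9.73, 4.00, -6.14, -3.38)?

√(Σ(x_i - y_i)²) = √((8.09 - 6.76)² + (5.25 - 9.01)² + (-6.78 - (-9.73))² + (6.8 - 4)² + (-8.03 - (-6.14))² + (5.43 - (-3.38))²)
= √(1.33² + (-3.76)² + 2.95² + 2.8² + (-1.89)² + 8.81²) = √(1.7689 + 14.1376 + 8.7025 + 7.84 + 3.5721 + 77.6161) = √113.6372 ≈ 10.6601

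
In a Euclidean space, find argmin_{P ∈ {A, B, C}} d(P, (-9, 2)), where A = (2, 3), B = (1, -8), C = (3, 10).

Distances: d(A) ≈ 11.0454, d(B) ≈ 14.1421, d(C) ≈ 14.4222. Nearest: A = (2, 3) with distance 11.0454.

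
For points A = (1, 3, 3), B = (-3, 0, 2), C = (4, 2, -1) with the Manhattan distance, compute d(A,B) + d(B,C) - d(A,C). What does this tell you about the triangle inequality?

d(A,B) = 4 + 3 + 1 = 8, d(B,C) = 7 + 2 + 3 = 12, d(A,C) = 3 + 1 + 4 = 8.
d(A,B) + d(B,C) - d(A,C) = 8 + 12 - 8 = 20 - 8 = 12. This is ≥ 0, so the triangle inequality holds for these points.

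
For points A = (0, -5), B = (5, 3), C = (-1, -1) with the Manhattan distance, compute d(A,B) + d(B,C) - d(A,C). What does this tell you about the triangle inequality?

d(A,B) = 5 + 8 = 13, d(B,C) = 6 + 4 = 10, d(A,C) = 1 + 4 = 5.
d(A,B) + d(B,C) - d(A,C) = 13 + 10 - 5 = 23 - 5 = 18. This is ≥ 0, so the triangle inequality holds for these points.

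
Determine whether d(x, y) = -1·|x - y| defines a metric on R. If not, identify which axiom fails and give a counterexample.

No. With c = -1 < 0, d fails non-negativity: d(5, 12) = -1·|5 - 12| = -1·7 = -7 < 0.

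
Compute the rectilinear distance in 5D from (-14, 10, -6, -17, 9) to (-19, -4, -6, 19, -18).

Σ|x_i - y_i| = |-14 - (-19)| + |10 - (-4)| + |-6 - (-6)| + |-17 - 19| + |9 - (-18)| = 5 + 14 + 0 + 36 + 27 = 82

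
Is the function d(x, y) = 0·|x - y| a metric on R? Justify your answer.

No. With c = 0, d(x,y) = 0 for all x, y. This fails identity of indiscernibles: d(3, 12) = 0 but 3 ≠ 12.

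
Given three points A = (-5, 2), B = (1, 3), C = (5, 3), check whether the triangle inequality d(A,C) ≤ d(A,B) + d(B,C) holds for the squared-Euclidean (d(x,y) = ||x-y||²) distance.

d(A,B) = 6² + 1² = 37, d(B,C) = 4² + 0² = 16, d(A,C) = 10² + 1² = 101.
d(A,C) = 101 > 37 + 16 = 53. Triangle inequality is VIOLATED. (Squared-Euclidean is not a metric — this is a counterexample.)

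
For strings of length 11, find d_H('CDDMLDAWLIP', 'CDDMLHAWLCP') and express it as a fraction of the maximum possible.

Differing positions: 6, 10. Hamming distance = 2. The maximum possible Hamming distance for length-11 strings is 11, so d_H/11 = 2/11 ≈ 0.1818.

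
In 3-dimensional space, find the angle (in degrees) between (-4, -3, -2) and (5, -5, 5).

With u = (-4, -3, -2), v = (5, -5, 5):
u·v = (-4)·5 + (-3)·(-5) + (-2)·5 = (-20) + 15 + (-10) = -15.
|u| = √((-4)² + (-3)² + (-2)²) = √29, |v| = √(5² + (-5)² + 5²) = √75, so |u||v| = √(29·75) = √2175.
cos θ = (u·v)/(|u||v|) = -15/√2175 ≈ -0.321634
θ = arccos(-0.321634) ≈ 108.76°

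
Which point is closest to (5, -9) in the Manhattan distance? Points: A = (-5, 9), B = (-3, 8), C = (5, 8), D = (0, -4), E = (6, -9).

Distances: d(A) = 28, d(B) = 25, d(C) = 17, d(D) = 10, d(E) = 1. Nearest: E = (6, -9) with distance 1.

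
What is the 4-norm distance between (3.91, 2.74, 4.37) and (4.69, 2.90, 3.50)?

(Σ|x_i - y_i|^4)^(1/4) = (|3.91 - 4.69|^4 + |2.74 - 2.9|^4 + |4.37 - 3.5|^4)^(1/4)
= (0.78^4 + 0.16^4 + 0.87^4)^(1/4) ≈ (0.3702 + 0.0007 + 0.5729)^(1/4) = (0.9438)^(1/4) ≈ 0.9856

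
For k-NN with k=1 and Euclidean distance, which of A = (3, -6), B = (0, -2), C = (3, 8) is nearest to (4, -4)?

Distances: d(A) ≈ 2.2361, d(B) ≈ 4.4721, d(C) ≈ 12.0416. Nearest: A = (3, -6) with distance 2.2361.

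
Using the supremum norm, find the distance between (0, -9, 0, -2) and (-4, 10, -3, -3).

max(|x_i - y_i|) = max(|0 - (-4)|, |-9 - 10|, |0 - (-3)|, |-2 - (-3)|) = max(4, 19, 3, 1) = 19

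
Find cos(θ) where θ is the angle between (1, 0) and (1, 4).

With u = (1, 0), v = (1, 4):
u·v = 1·1 + 0·4 = 1 + 0 = 1.
|u| = √(1² + 0²) = √1, |v| = √(1² + 4²) = √17, so |u||v| = √(1·17) = √17.
cos θ = (u·v)/(|u||v|) = 1/√17 ≈ 0.2425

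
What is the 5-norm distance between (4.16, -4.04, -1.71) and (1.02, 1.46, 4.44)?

(Σ|x_i - y_i|^5)^(1/5) = (|4.16 - 1.02|^5 + |-4.04 - 1.46|^5 + |-1.71 - 4.44|^5)^(1/5)
= (3.14^5 + 5.5^5 + 6.15^5)^(1/5) ≈ (305.2448 + 5032.8438 + 8797.8303)^(1/5) = (14135.9189)^(1/5) ≈ 6.7618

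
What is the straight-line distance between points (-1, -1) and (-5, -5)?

√(Σ(x_i - y_i)²) = √((-1 - (-5))² + (-1 - (-5))²)
= √(4² + 4²) = √(16 + 16) = √32 ≈ 5.6569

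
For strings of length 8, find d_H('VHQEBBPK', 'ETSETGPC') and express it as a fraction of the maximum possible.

Differing positions: 1, 2, 3, 5, 6, 8. Hamming distance = 6. The maximum possible Hamming distance for length-8 strings is 8, so d_H/8 = 6/8 = 0.75.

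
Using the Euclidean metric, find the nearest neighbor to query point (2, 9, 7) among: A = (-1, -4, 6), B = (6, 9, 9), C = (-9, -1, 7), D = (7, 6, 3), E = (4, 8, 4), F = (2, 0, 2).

Distances: d(A) ≈ 13.3791, d(B) ≈ 4.4721, d(C) ≈ 14.8661, d(D) ≈ 7.0711, d(E) ≈ 3.7417, d(F) ≈ 10.2956. Nearest: E = (4, 8, 4) with distance 3.7417.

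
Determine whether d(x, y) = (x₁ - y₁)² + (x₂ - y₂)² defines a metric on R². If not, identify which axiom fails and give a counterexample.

No. The squared Euclidean distance fails the triangle inequality. Counterexample: x = (0, 0), y = (1, 1), z = (2, 2). d(x,z) = 2² + 2² = 8, but d(x,y) + d(y,z) = (1² + 1²) + (1² + 1²) = 2 + 2 = 4. Since 8 > 4, the triangle inequality is violated. (Note: √d, the ordinary Euclidean distance, IS a metric.)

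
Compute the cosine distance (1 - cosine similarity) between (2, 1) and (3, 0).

With u = (2, 1), v = (3, 0):
u·v = 2·3 + 1·0 = 6 + 0 = 6.
|u| = √(2² + 1²) = √5, |v| = √(3² + 0²) = √9, so |u||v| = √(5·9) = √45.
cos θ = (u·v)/(|u||v|) = 6/√45 ≈ 0.8944
Cosine distance = 1 - cos θ ≈ 1 - 0.8944 = 0.1056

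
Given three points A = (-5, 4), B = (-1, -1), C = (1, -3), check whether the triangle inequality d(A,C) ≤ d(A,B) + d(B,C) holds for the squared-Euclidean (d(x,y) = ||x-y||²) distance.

d(A,B) = 4² + 5² = 41, d(B,C) = 2² + 2² = 8, d(A,C) = 6² + 7² = 85.
d(A,C) = 85 > 41 + 8 = 49. Triangle inequality is VIOLATED. (Squared-Euclidean is not a metric — this is a counterexample.)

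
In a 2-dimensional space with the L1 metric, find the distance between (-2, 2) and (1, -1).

Σ|x_i - y_i| = |-2 - 1| + |2 - (-1)| = 3 + 3 = 6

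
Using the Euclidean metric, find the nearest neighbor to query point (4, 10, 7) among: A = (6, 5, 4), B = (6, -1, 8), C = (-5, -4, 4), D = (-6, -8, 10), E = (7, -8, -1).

Distances: d(A) ≈ 6.1644, d(B) ≈ 11.225, d(C) ≈ 16.9115, d(D) ≈ 20.8087, d(E) ≈ 19.9249. Nearest: A = (6, 5, 4) with distance 6.1644.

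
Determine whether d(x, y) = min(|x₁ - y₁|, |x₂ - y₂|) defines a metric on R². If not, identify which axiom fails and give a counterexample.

No. d fails identity of indiscernibles: take x = (1, 0) and y = (1, 8). Then d(x,y) = min(|1 - 1|, |0 - 8|) = min(0, 8) = 0, yet x ≠ y.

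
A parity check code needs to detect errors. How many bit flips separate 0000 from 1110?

Differing positions: 1, 2, 3. Hamming distance = 3.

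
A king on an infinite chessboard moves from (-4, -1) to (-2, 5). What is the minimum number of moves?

max(|x_i - y_i|) = max(|-4 - (-2)|, |-1 - 5|) = max(2, 6) = 6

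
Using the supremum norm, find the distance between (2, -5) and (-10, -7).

max(|x_i - y_i|) = max(|2 - (-10)|, |-5 - (-7)|) = max(12, 2) = 12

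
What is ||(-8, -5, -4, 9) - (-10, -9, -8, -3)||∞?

max(|x_i - y_i|) = max(|-8 - (-10)|, |-5 - (-9)|, |-4 - (-8)|, |9 - (-3)|) = max(2, 4, 4, 12) = 12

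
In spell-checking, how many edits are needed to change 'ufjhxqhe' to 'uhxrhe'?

Let D[i][j] be the edit distance between the first i characters of 'ufjhxqhe' and the first j characters of 'uhxrhe', with D[i][0] = i, D[0][j] = j, and D[i][j] = D[i-1][j-1] if the characters match, else 1 + min(D[i-1][j], D[i][j-1], D[i-1][j-1]). Filling the table (rows: prefixes of 'ufjhxqhe', columns: prefixes of 'uhxrhe'):
     ε  u  h  x  r  h  e
  ε  0  1  2  3  4  5  6
  u  1  0  1  2  3  4  5
  f  2  1  1  2  3  4  5
  j  3  2  2  2  3  4  5
  h  4  3  2  3  3  3  4
  x  5  4  3  2  3  4  4
  q  6  5  4  3  3  4  5
  h  7  6  5  4  4  3  4
  e  8  7  6  5  5  4  3
The bottom-right entry gives D[8][6] = 3, so no sequence of fewer than 3 edits works. Backtracking through the table gives one optimal edit sequence (3 edits):
  ufjhxqhe → ujhxqhe (del f @2)
  ujhxqhe → uhxqhe (del j @2)
  uhxqhe → uhxrhe (sub q→r @4)
Edit distance = 3.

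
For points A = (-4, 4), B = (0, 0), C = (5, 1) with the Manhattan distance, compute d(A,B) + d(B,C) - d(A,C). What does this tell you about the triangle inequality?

d(A,B) = 4 + 4 = 8, d(B,C) = 5 + 1 = 6, d(A,C) = 9 + 3 = 12.
d(A,B) + d(B,C) - d(A,C) = 8 + 6 - 12 = 14 - 12 = 2. This is ≥ 0, so the triangle inequality holds for these points.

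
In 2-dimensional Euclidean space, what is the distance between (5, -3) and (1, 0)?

√(Σ(x_i - y_i)²) = √((5 - 1)² + (-3 - 0)²)
= √(4² + (-3)²) = √(16 + 9) = √25 = 5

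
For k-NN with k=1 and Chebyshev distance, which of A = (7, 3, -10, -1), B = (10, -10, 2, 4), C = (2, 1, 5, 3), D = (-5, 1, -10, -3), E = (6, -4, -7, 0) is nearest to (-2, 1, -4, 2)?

Distances: d(A) = 9, d(B) = 12, d(C) = 9, d(D) = 6, d(E) = 8. Nearest: D = (-5, 1, -10, -3) with distance 6.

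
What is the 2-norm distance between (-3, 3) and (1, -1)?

(Σ|x_i - y_i|^2)^(1/2) = (|-3 - 1|^2 + |3 - (-1)|^2)^(1/2)
= (4^2 + 4^2)^(1/2) = (16 + 16)^(1/2) = (32)^(1/2) ≈ 5.6569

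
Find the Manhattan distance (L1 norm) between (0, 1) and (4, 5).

Σ|x_i - y_i| = |0 - 4| + |1 - 5| = 4 + 4 = 8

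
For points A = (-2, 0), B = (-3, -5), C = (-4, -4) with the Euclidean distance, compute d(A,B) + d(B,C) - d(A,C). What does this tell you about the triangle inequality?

d(A,B) = √(1² + 5²) = √26 ≈ 5.099, d(B,C) = √(1² + 1²) = √2 ≈ 1.4142, d(A,C) = √(2² + 4²) = √20 ≈ 4.4721.
d(A,B) + d(B,C) - d(A,C) = 5.099 + 1.4142 - 4.4721 = 6.5132 - 4.4721 = 2.0411 (to 4 decimal places). This is ≥ 0, so the triangle inequality holds for these points.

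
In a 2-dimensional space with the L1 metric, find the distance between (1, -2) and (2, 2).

Σ|x_i - y_i| = |1 - 2| + |-2 - 2| = 1 + 4 = 5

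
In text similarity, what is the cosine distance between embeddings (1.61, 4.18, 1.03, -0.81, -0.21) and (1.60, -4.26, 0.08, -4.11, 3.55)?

With u = (1.61, 4.18, 1.03, -0.81, -0.21), v = (1.60, -4.26, 0.08, -4.11, 3.55):
u·v = 1.61·1.6 + 4.18·(-4.26) + 1.03·0.08 + (-0.81)·(-4.11) + (-0.21)·3.55 = 2.576 + (-17.8068) + 0.0824 + 3.3291 + (-0.7455) = -12.5648.
|u| = √(1.61² + 4.18² + 1.03² + (-0.81)² + (-0.21)²) = √(2.5921 + 17.4724 + 1.0609 + 0.6561 + 0.0441) = √21.8256, |v| = √(1.6² + (-4.26)² + 0.08² + (-4.11)² + 3.55²) = √(2.56 + 18.1476 + 0.0064 + 16.8921 + 12.6025) = √50.2086.
cos θ = (u·v)/(|u||v|) = -12.5648/(√21.8256·√50.2086) ≈ -0.3796
Cosine distance = 1 - cos θ ≈ 1 - (-0.3796) = 1.3796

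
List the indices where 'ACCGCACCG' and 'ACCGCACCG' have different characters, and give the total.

Differing positions: none. Hamming distance = 0.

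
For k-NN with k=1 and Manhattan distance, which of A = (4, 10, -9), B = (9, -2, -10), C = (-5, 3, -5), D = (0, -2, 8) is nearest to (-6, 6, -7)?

Distances: d(A) = 16, d(B) = 26, d(C) = 6, d(D) = 29. Nearest: C = (-5, 3, -5) with distance 6.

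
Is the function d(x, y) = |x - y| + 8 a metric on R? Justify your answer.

No. d fails identity of indiscernibles (specifically d(x,x) = 0): d(-1, -1) = |-1 - (-1)| + 8 = 0 + 8 = 8 ≠ 0.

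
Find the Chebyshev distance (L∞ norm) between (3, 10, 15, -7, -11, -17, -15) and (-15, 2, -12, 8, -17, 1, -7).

max(|x_i - y_i|) = max(|3 - (-15)|, |10 - 2|, |15 - (-12)|, |-7 - 8|, |-11 - (-17)|, |-17 - 1|, |-15 - (-7)|) = max(18, 8, 27, 15, 6, 18, 8) = 27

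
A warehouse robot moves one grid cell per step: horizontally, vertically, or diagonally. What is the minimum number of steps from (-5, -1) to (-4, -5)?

max(|x_i - y_i|) = max(|-5 - (-4)|, |-1 - (-5)|) = max(1, 4) = 4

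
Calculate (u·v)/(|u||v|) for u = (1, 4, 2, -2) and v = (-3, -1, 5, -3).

With u = (1, 4, 2, -2), v = (-3, -1, 5, -3):
u·v = 1·(-3) + 4·(-1) + 2·5 + (-2)·(-3) = (-3) + (-4) + 10 + 6 = 9.
|u| = √(1² + 4² + 2² + (-2)²) = √25, |v| = √((-3)² + (-1)² + 5² + (-3)²) = √44, so |u||v| = √(25·44) = √1100.
cos θ = (u·v)/(|u||v|) = 9/√1100 ≈ 0.2714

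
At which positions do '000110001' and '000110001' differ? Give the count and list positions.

Differing positions: none. Hamming distance = 0.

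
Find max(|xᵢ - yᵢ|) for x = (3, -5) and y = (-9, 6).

max(|x_i - y_i|) = max(|3 - (-9)|, |-5 - 6|) = max(12, 11) = 12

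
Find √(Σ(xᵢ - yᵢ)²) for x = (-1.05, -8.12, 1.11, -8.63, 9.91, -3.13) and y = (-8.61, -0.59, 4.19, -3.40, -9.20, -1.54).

√(Σ(x_i - y_i)²) = √((-1.05 - (-8.61))² + (-8.12 - (-0.59))² + (1.11 - 4.19)² + (-8.63 - (-3.4))² + (9.91 - (-9.2))² + (-3.13 - (-1.54))²)
= √(7.56² + (-7.53)² + (-3.08)² + (-5.23)² + 19.11² + (-1.59)²) = √(57.1536 + 56.7009 + 9.4864 + 27.3529 + 365.1921 + 2.5281) = √518.414 ≈ 22.7687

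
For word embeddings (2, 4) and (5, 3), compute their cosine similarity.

With u = (2, 4), v = (5, 3):
u·v = 2·5 + 4·3 = 10 + 12 = 22.
|u| = √(2² + 4²) = √20, |v| = √(5² + 3²) = √34, so |u||v| = √(20·34) = √680.
cos θ = (u·v)/(|u||v|) = 22/√680 ≈ 0.8437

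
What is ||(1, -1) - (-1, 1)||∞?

max(|x_i - y_i|) = max(|1 - (-1)|, |-1 - 1|) = max(2, 2) = 2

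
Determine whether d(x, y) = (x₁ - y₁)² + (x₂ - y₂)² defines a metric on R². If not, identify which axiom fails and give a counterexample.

No. The squared Euclidean distance fails the triangle inequality. Counterexample: x = (0, 0), y = (4, 3), z = (8, 6). d(x,z) = 8² + 6² = 100, but d(x,y) + d(y,z) = (4² + 3²) + (4² + 3²) = 25 + 25 = 50. Since 100 > 50, the triangle inequality is violated. (Note: √d, the ordinary Euclidean distance, IS a metric.)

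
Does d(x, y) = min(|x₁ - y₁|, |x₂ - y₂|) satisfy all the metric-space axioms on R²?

No. d fails identity of indiscernibles: take x = (-4, 0) and y = (-4, 5). Then d(x,y) = min(|-4 - (-4)|, |0 - 5|) = min(0, 5) = 0, yet x ≠ y.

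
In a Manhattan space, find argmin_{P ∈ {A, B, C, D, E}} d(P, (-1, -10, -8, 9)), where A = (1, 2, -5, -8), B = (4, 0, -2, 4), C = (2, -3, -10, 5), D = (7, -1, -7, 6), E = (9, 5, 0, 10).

Distances: d(A) = 34, d(B) = 26, d(C) = 16, d(D) = 21, d(E) = 34. Nearest: C = (2, -3, -10, 5) with distance 16.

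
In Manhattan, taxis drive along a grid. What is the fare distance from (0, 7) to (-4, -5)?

Σ|x_i - y_i| = |0 - (-4)| + |7 - (-5)| = 4 + 12 = 16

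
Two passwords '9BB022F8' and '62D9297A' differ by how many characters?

Differing positions: 1, 2, 3, 4, 6, 7, 8. Hamming distance = 7.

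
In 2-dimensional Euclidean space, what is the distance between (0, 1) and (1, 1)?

√(Σ(x_i - y_i)²) = √((0 - 1)² + (1 - 1)²)
= √((-1)² + 0²) = √(1 + 0) = √1 = 1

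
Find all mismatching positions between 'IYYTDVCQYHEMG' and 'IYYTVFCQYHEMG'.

Differing positions: 5, 6. Hamming distance = 2.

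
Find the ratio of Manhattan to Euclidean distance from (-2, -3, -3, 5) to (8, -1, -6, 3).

L1 = |-2 - 8| + |-3 - (-1)| + |-3 - (-6)| + |5 - 3| = 10 + 2 + 3 + 2 = 17
L2 = √(10² + 2² + 3² + 2²) = √117 ≈ 10.8167
L1 ≥ L2 always (equality iff movement is along one axis); L1 > L2 here.
Ratio L1/L2 = 17/√117 ≈ 1.5717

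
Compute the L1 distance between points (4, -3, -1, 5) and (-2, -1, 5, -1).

Σ|x_i - y_i| = |4 - (-2)| + |-3 - (-1)| + |-1 - 5| + |5 - (-1)| = 6 + 2 + 6 + 6 = 20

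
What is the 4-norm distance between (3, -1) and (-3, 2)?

(Σ|x_i - y_i|^4)^(1/4) = (|3 - (-3)|^4 + |-1 - 2|^4)^(1/4)
= (6^4 + 3^4)^(1/4) = (1296 + 81)^(1/4) = (1377)^(1/4) ≈ 6.0916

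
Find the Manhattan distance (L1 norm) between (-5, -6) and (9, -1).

Σ|x_i - y_i| = |-5 - 9| + |-6 - (-1)| = 14 + 5 = 19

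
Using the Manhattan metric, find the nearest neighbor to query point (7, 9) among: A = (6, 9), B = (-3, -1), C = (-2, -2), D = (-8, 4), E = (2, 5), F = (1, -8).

Distances: d(A) = 1, d(B) = 20, d(C) = 20, d(D) = 20, d(E) = 9, d(F) = 23. Nearest: A = (6, 9) with distance 1.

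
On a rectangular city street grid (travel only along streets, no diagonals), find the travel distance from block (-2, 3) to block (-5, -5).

Σ|x_i - y_i| = |-2 - (-5)| + |3 - (-5)| = 3 + 8 = 11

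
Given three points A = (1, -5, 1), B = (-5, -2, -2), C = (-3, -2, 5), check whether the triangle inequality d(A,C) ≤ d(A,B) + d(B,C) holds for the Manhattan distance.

d(A,B) = 6 + 3 + 3 = 12, d(B,C) = 2 + 0 + 7 = 9, d(A,C) = 4 + 3 + 4 = 11.
d(A,C) = 11 ≤ 12 + 9 = 21. Triangle inequality is satisfied.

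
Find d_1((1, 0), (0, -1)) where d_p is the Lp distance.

Σ|x_i - y_i| = |1 - 0| + |0 - (-1)| = 1 + 1 = 2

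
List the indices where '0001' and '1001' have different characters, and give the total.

Differing positions: 1. Hamming distance = 1.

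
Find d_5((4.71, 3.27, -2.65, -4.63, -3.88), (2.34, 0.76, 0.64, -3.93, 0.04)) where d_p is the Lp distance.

(Σ|x_i - y_i|^5)^(1/5) = (|4.71 - 2.34|^5 + |3.27 - 0.76|^5 + |-2.65 - 0.64|^5 + |-4.63 - (-3.93)|^5 + |-3.88 - 0.04|^5)^(1/5)
= (2.37^5 + 2.51^5 + 3.29^5 + 0.7^5 + 3.92^5)^(1/5) ≈ (74.7725 + 99.6251 + 385.4602 + 0.1681 + 925.6149)^(1/5) = (1485.6408)^(1/5) ≈ 4.3091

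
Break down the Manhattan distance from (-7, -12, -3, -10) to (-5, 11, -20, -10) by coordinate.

Σ|x_i - y_i| = |-7 - (-5)| + |-12 - 11| + |-3 - (-20)| + |-10 - (-10)| = 2 + 23 + 17 + 0 = 42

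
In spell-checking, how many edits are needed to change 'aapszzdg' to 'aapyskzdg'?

Let D[i][j] be the edit distance between the first i characters of 'aapszzdg' and the first j characters of 'aapyskzdg', with D[i][0] = i, D[0][j] = j, and D[i][j] = D[i-1][j-1] if the characters match, else 1 + min(D[i-1][j], D[i][j-1], D[i-1][j-1]). Filling the table (rows: prefixes of 'aapszzdg', columns: prefixes of 'aapyskzdg'):
     ε  a  a  p  y  s  k  z  d  g
  ε  0  1  2  3  4  5  6  7  8  9
  a  1  0  1  2  3  4  5  6  7  8
  a  2  1  0  1  2  3  4  5  6  7
  p  3  2  1  0  1  2  3  4  5  6
  s  4  3  2  1  1  1  2  3  4  5
  z  5  4  3  2  2  2  2  2  3  4
  z  6  5  4  3  3  3  3  2  3  4
  d  7  6  5  4  4  4  4  3  2  3
  g  8  7  6  5  5  5  5  4  3  2
The bottom-right entry gives D[8][9] = 2, so no sequence of fewer than 2 edits works. Backtracking through the table gives one optimal edit sequence (2 edits):
  aapszzdg → aapyszzdg (ins y @4)
  aapyszzdg → aapyskzdg (sub z→k @6)
Edit distance = 2.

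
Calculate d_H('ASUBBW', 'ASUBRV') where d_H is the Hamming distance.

Differing positions: 5, 6. Hamming distance = 2.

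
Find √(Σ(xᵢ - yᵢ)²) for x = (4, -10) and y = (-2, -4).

√(Σ(x_i - y_i)²) = √((4 - (-2))² + (-10 - (-4))²)
= √(6² + (-6)²) = √(36 + 36) = √72 ≈ 8.4853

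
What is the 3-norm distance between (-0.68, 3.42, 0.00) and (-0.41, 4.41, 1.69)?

(Σ|x_i - y_i|^3)^(1/3) = (|-0.68 - (-0.41)|^3 + |3.42 - 4.41|^3 + |0 - 1.69|^3)^(1/3)
= (0.27^3 + 0.99^3 + 1.69^3)^(1/3) ≈ (0.0197 + 0.9703 + 4.8268)^(1/3) = (5.8168)^(1/3) ≈ 1.7984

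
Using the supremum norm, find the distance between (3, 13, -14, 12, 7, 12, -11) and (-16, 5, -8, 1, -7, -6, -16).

max(|x_i - y_i|) = max(|3 - (-16)|, |13 - 5|, |-14 - (-8)|, |12 - 1|, |7 - (-7)|, |12 - (-6)|, |-11 - (-16)|) = max(19, 8, 6, 11, 14, 18, 5) = 19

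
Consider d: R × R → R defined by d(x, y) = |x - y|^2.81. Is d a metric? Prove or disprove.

No. d(x,y) = |x-y|^2.81 fails the triangle inequality since p = 2.81 > 1. Counterexample: x = -3, y = 6, z = 8. d(x,z) = |-3 - 8|^2.81 = 11^2.81 ≈ 843.9436, but d(x,y) + d(y,z) = 9^2.81 + 2^2.81 ≈ 480.1992 + 7.0128 = 487.212. Since 843.9436 > 487.212, the triangle inequality is violated.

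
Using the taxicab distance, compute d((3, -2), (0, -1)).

Σ|x_i - y_i| = |3 - 0| + |-2 - (-1)| = 3 + 1 = 4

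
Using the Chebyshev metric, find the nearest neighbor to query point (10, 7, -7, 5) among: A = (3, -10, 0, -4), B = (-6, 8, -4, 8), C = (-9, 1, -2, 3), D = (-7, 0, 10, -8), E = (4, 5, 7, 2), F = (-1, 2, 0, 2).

Distances: d(A) = 17, d(B) = 16, d(C) = 19, d(D) = 17, d(E) = 14, d(F) = 11. Nearest: F = (-1, 2, 0, 2) with distance 11.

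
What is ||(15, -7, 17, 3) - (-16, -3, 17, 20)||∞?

max(|x_i - y_i|) = max(|15 - (-16)|, |-7 - (-3)|, |17 - 17|, |3 - 20|) = max(31, 4, 0, 17) = 31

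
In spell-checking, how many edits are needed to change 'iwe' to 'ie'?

Let D[i][j] be the edit distance between the first i characters of 'iwe' and the first j characters of 'ie', with D[i][0] = i, D[0][j] = j, and D[i][j] = D[i-1][j-1] if the characters match, else 1 + min(D[i-1][j], D[i][j-1], D[i-1][j-1]). Filling the table (rows: prefixes of 'iwe', columns: prefixes of 'ie'):
     ε  i  e
  ε  0  1  2
  i  1  0  1
  w  2  1  1
  e  3  2  1
The bottom-right entry gives D[3][2] = 1, so no sequence of fewer than 1 edit works. Backtracking through the table gives one optimal edit sequence (1 edit):
  iwe → ie (del w @2)
Edit distance = 1.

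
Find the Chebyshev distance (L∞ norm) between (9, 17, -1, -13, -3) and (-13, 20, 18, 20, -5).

max(|x_i - y_i|) = max(|9 - (-13)|, |17 - 20|, |-1 - 18|, |-13 - 20|, |-3 - (-5)|) = max(22, 3, 19, 33, 2) = 33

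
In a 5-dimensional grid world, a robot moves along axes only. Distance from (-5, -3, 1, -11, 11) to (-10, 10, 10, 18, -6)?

Σ|x_i - y_i| = |-5 - (-10)| + |-3 - 10| + |1 - 10| + |-11 - 18| + |11 - (-6)| = 5 + 13 + 9 + 29 + 17 = 73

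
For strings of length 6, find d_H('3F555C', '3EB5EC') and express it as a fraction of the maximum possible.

Differing positions: 2, 3, 5. Hamming distance = 3. The maximum possible Hamming distance for length-6 strings is 6, so d_H/6 = 3/6 = 0.5.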